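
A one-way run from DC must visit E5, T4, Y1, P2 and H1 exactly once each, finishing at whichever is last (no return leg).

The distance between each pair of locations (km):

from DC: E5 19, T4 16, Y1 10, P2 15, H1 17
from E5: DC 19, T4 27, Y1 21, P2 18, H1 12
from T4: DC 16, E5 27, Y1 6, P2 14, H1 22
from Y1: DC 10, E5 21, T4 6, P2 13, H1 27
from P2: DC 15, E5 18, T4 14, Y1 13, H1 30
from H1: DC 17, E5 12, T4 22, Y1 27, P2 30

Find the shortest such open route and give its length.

Minimum one-way distance = 60 km.

There are 5! = 120 possible orderings.
DC → E5 → T4 → Y1 → P2 → H1: 19+27+6+13+30 = 95
DC → E5 → T4 → Y1 → H1 → P2: 19+27+6+27+30 = 109
DC → E5 → T4 → P2 → Y1 → H1: 19+27+14+13+27 = 100
DC → E5 → T4 → P2 → H1 → Y1: 19+27+14+30+27 = 117
DC → E5 → T4 → H1 → Y1 → P2: 19+27+22+27+13 = 108
DC → E5 → T4 → H1 → P2 → Y1: 19+27+22+30+13 = 111
DC → E5 → Y1 → T4 → P2 → H1: 19+21+6+14+30 = 90
DC → E5 → Y1 → T4 → H1 → P2: 19+21+6+22+30 = 98
DC → E5 → Y1 → P2 → T4 → H1: 19+21+13+14+22 = 89
DC → E5 → Y1 → P2 → H1 → T4: 19+21+13+30+22 = 105
DC → E5 → Y1 → H1 → T4 → P2: 19+21+27+22+14 = 103
DC → E5 → Y1 → H1 → P2 → T4: 19+21+27+30+14 = 111
DC → E5 → P2 → T4 → Y1 → H1: 19+18+14+6+27 = 84
DC → E5 → P2 → T4 → H1 → Y1: 19+18+14+22+27 = 100
… (106 more)
DC → Y1 → T4 → P2 → E5 → H1: 10+6+14+18+12 = 60  ← best
The minimum is 60.
One shortest path: DC → Y1 → T4 → P2 → E5 → H1.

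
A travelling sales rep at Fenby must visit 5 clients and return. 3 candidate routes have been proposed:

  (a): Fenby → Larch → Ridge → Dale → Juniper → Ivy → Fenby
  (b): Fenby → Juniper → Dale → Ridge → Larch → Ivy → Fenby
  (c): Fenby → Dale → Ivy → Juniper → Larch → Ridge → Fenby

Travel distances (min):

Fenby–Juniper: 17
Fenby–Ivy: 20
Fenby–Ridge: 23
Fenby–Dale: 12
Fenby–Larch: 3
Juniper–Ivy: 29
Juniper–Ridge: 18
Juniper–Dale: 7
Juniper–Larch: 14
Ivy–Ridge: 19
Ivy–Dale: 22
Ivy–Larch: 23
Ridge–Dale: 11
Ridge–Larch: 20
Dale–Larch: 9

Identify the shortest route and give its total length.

90 min — (a) is the shortest.

(a): 3 + 20 + 11 + 7 + 29 + 20 = 90
(b): 17 + 7 + 11 + 20 + 23 + 20 = 98
(c): 12 + 22 + 29 + 14 + 20 + 23 = 120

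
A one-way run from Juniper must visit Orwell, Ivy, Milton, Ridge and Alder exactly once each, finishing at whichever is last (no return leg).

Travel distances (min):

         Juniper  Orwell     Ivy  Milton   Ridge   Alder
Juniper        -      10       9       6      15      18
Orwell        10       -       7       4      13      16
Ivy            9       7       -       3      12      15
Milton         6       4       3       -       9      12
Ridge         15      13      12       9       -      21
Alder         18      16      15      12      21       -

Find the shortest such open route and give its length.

There are 5! = 120 possible orderings.
Juniper → Orwell → Ivy → Milton → Ridge → Alder: 10+7+3+9+21 = 50
Juniper → Orwell → Ivy → Milton → Alder → Ridge: 10+7+3+12+21 = 53
Juniper → Orwell → Ivy → Ridge → Milton → Alder: 10+7+12+9+12 = 50
Juniper → Orwell → Ivy → Ridge → Alder → Milton: 10+7+12+21+12 = 62
Juniper → Orwell → Ivy → Alder → Milton → Ridge: 10+7+15+12+9 = 53
Juniper → Orwell → Ivy → Alder → Ridge → Milton: 10+7+15+21+9 = 62
Juniper → Orwell → Milton → Ivy → Ridge → Alder: 10+4+3+12+21 = 50
Juniper → Orwell → Milton → Ivy → Alder → Ridge: 10+4+3+15+21 = 53
Juniper → Orwell → Milton → Ridge → Ivy → Alder: 10+4+9+12+15 = 50
Juniper → Orwell → Milton → Ridge → Alder → Ivy: 10+4+9+21+15 = 59
Juniper → Orwell → Milton → Alder → Ivy → Ridge: 10+4+12+15+12 = 53
Juniper → Orwell → Milton → Alder → Ridge → Ivy: 10+4+12+21+12 = 59
Juniper → Orwell → Ridge → Ivy → Milton → Alder: 10+13+12+3+12 = 50
Juniper → Orwell → Ridge → Ivy → Alder → Milton: 10+13+12+15+12 = 62
… (106 more)
The minimum is 50.
One shortest path: Juniper → Orwell → Ivy → Milton → Ridge → Alder.

Minimum one-way distance = 50 min.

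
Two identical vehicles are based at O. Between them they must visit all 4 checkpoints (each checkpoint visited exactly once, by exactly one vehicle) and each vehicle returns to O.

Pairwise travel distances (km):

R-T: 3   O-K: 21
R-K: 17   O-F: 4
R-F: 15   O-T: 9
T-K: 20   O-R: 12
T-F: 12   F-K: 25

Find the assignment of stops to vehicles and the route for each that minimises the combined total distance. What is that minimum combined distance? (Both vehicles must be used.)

58 km — the smallest possible combined total.

Check every non-empty split of the stops between the two vehicles; for each half take its own optimal tour:
  {R} + {T, F, K}: 24 + 57 = 81
  {T} + {R, F, K}: 18 + 57 = 75
  {R, T} + {F, K}: 24 + 50 = 74
  {F} + {R, T, K}: 8 + 50 = 58
  {R, F} + {T, K}: 31 + 50 = 81
  {T, F} + {R, K}: 25 + 50 = 75
  … (7 splits in total)
Best: vehicle 1 O → F → O = 8; vehicle 2 O → T → R → K → O = 50; combined 58.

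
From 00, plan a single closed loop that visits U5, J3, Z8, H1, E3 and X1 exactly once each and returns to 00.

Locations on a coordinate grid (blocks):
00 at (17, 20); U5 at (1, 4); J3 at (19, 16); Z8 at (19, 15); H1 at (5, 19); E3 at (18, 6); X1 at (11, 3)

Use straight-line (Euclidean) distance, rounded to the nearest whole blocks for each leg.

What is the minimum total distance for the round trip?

60 blocks — the shortest possible round trip.

With 6 stops there are 6!/2 = 360 distinct round trips (a route and its reverse cost the same).
00 → U5 → J3 → Z8 → H1 → E3 → X1 → 00: 23+22+1+15+18+8+18 = 105
00 → U5 → J3 → Z8 → H1 → X1 → E3 → 00: 23+22+1+15+17+8+14 = 100
00 → U5 → J3 → Z8 → E3 → H1 → X1 → 00: 23+22+1+9+18+17+18 = 108
00 → U5 → J3 → Z8 → E3 → X1 → H1 → 00: 23+22+1+9+8+17+12 = 92
00 → U5 → J3 → Z8 → X1 → H1 → E3 → 00: 23+22+1+14+17+18+14 = 109
00 → U5 → J3 → Z8 → X1 → E3 → H1 → 00: 23+22+1+14+8+18+12 = 98
00 → U5 → J3 → H1 → Z8 → E3 → X1 → 00: 23+22+14+15+9+8+18 = 109
00 → U5 → J3 → H1 → Z8 → X1 → E3 → 00: 23+22+14+15+14+8+14 = 110
… (352 more)
00 → J3 → Z8 → E3 → X1 → U5 → H1 → 00: 4+1+9+8+10+16+12 = 60  ← best
The minimum is 60.
One optimal route: 00 → J3 → Z8 → E3 → X1 → U5 → H1 → 00 (or its reverse).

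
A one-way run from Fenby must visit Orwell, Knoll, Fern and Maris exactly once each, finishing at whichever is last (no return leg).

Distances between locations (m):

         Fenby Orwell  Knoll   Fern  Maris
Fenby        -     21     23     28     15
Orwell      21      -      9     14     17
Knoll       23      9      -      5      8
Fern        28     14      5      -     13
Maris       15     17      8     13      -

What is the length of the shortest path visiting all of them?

There are 4! = 24 possible orderings.
Fenby → Orwell → Knoll → Fern → Maris: 21+9+5+13 = 48
Fenby → Orwell → Knoll → Maris → Fern: 21+9+8+13 = 51
Fenby → Orwell → Fern → Knoll → Maris: 21+14+5+8 = 48
Fenby → Orwell → Fern → Maris → Knoll: 21+14+13+8 = 56
Fenby → Orwell → Maris → Knoll → Fern: 21+17+8+5 = 51
Fenby → Orwell → Maris → Fern → Knoll: 21+17+13+5 = 56
Fenby → Knoll → Orwell → Fern → Maris: 23+9+14+13 = 59
Fenby → Knoll → Orwell → Maris → Fern: 23+9+17+13 = 62
Fenby → Knoll → Fern → Orwell → Maris: 23+5+14+17 = 59
Fenby → Knoll → Fern → Maris → Orwell: 23+5+13+17 = 58
Fenby → Knoll → Maris → Orwell → Fern: 23+8+17+14 = 62
Fenby → Knoll → Maris → Fern → Orwell: 23+8+13+14 = 58
Fenby → Fern → Orwell → Knoll → Maris: 28+14+9+8 = 59
Fenby → Fern → Orwell → Maris → Knoll: 28+14+17+8 = 67
… (10 more)
Fenby → Maris → Knoll → Fern → Orwell: 15+8+5+14 = 42  ← best
The minimum is 42.
One shortest path: Fenby → Maris → Knoll → Fern → Orwell.

Minimum one-way distance = 42 m.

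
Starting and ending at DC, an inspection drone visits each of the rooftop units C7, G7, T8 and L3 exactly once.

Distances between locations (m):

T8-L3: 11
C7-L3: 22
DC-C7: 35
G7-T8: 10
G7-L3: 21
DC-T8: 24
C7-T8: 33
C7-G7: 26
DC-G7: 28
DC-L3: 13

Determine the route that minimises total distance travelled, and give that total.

Minimum total distance: 95 m.

DC-C7-G7-T8-L3-DC: 35+26+10+11+13 = 95
DC-C7-G7-L3-T8-DC: 35+26+21+11+24 = 117
DC-C7-T8-G7-L3-DC: 35+33+10+21+13 = 112
DC-C7-T8-L3-G7-DC: 35+33+11+21+28 = 128
DC-C7-L3-G7-T8-DC: 35+22+21+10+24 = 112
DC-C7-L3-T8-G7-DC: 35+22+11+10+28 = 106
DC-G7-C7-T8-L3-DC: 28+26+33+11+13 = 111
DC-G7-C7-L3-T8-DC: 28+26+22+11+24 = 111
DC-G7-T8-C7-L3-DC: 28+10+33+22+13 = 106
DC-G7-L3-C7-T8-DC: 28+21+22+33+24 = 128
DC-T8-C7-G7-L3-DC: 24+33+26+21+13 = 117
DC-T8-G7-C7-L3-DC: 24+10+26+22+13 = 95
The minimum is 95.
One optimal route: DC → C7 → G7 → T8 → L3 → DC (or its reverse).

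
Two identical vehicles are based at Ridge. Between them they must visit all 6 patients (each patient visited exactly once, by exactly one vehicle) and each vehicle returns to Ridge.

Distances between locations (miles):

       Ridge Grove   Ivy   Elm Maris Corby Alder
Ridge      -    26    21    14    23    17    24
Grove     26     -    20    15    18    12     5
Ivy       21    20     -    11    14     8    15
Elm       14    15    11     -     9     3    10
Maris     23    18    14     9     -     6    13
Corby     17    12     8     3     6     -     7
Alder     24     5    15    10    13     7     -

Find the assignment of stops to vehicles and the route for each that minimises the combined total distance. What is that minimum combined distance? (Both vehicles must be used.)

Minimum combined distance: 107 miles.

Check every non-empty split of the stops between the two vehicles; for each half take its own optimal tour:
  {Grove} + {Ivy, Elm, Maris, Corby, Alder}: 52 + 72 = 124
  {Ivy} + {Grove, Elm, Maris, Corby, Alder}: 42 + 67 = 109
  {Grove, Ivy} + {Elm, Maris, Corby, Alder}: 67 + 60 = 127
  {Elm} + {Grove, Ivy, Maris, Corby, Alder}: 28 + 79 = 107
  {Grove, Elm} + {Ivy, Maris, Corby, Alder}: 55 + 72 = 127
  {Ivy, Elm} + {Grove, Maris, Corby, Alder}: 46 + 67 = 113
  … (31 splits in total)
Best: vehicle 1 Ridge → Elm → Ridge = 28; vehicle 2 Ridge → Grove → Alder → Maris → Corby → Ivy → Ridge = 79; combined 107.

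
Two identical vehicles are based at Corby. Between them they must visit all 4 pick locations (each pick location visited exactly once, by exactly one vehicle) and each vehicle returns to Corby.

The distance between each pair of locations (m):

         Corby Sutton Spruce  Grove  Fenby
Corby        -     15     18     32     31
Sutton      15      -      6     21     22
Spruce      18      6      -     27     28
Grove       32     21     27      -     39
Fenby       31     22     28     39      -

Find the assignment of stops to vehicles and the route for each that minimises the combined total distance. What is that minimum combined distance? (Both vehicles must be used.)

139 m — the smallest possible combined total.

Check every non-empty split of the stops between the two vehicles; for each half take its own optimal tour:
  {Sutton} + {Spruce, Grove, Fenby}: 30 + 115 = 145
  {Spruce} + {Sutton, Grove, Fenby}: 36 + 106 = 142
  {Sutton, Spruce} + {Grove, Fenby}: 39 + 102 = 141
  {Grove} + {Sutton, Spruce, Fenby}: 64 + 77 = 141
  {Sutton, Grove} + {Spruce, Fenby}: 68 + 77 = 145
  {Spruce, Grove} + {Sutton, Fenby}: 77 + 68 = 145
  … (7 splits in total)
  {Sutton, Spruce, Grove} + {Fenby}: 77 + 62 = 139  ← best
Best: vehicle 1 Corby → Spruce → Sutton → Grove → Corby = 77; vehicle 2 Corby → Fenby → Corby = 62; combined 139.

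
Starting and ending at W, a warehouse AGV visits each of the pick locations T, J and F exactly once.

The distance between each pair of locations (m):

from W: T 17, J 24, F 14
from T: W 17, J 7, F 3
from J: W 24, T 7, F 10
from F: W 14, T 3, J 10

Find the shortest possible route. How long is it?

Minimum total distance: 48 m.

W - T - J - F - W: 17+7+10+14 = 48
W - T - F - J - W: 17+3+10+24 = 54
W - J - T - F - W: 24+7+3+14 = 48
The minimum is 48.
One optimal route: W → T → J → F → W (or its reverse).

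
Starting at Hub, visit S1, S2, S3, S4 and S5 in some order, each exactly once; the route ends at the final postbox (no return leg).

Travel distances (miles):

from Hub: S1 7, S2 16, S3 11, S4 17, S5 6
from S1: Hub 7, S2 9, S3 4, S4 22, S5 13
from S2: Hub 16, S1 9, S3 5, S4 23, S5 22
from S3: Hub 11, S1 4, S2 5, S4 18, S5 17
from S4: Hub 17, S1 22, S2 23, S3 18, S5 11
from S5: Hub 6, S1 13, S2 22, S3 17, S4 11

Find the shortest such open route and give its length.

There are 5! = 120 possible orderings.
Hub → S1 → S2 → S3 → S4 → S5: 7+9+5+18+11 = 50
Hub → S1 → S2 → S3 → S5 → S4: 7+9+5+17+11 = 49
Hub → S1 → S2 → S4 → S3 → S5: 7+9+23+18+17 = 74
Hub → S1 → S2 → S4 → S5 → S3: 7+9+23+11+17 = 67
Hub → S1 → S2 → S5 → S3 → S4: 7+9+22+17+18 = 73
Hub → S1 → S2 → S5 → S4 → S3: 7+9+22+11+18 = 67
Hub → S1 → S3 → S2 → S4 → S5: 7+4+5+23+11 = 50
Hub → S1 → S3 → S2 → S5 → S4: 7+4+5+22+11 = 49
Hub → S1 → S3 → S4 → S2 → S5: 7+4+18+23+22 = 74
Hub → S1 → S3 → S4 → S5 → S2: 7+4+18+11+22 = 62
Hub → S1 → S3 → S5 → S2 → S4: 7+4+17+22+23 = 73
Hub → S1 → S3 → S5 → S4 → S2: 7+4+17+11+23 = 62
Hub → S1 → S4 → S2 → S3 → S5: 7+22+23+5+17 = 74
Hub → S1 → S4 → S2 → S5 → S3: 7+22+23+22+17 = 91
… (106 more)
Hub → S5 → S4 → S1 → S3 → S2: 6+11+22+4+5 = 48  ← best
The minimum is 48.
One shortest path: Hub → S5 → S4 → S1 → S3 → S2.

Shortest open route: 48 miles.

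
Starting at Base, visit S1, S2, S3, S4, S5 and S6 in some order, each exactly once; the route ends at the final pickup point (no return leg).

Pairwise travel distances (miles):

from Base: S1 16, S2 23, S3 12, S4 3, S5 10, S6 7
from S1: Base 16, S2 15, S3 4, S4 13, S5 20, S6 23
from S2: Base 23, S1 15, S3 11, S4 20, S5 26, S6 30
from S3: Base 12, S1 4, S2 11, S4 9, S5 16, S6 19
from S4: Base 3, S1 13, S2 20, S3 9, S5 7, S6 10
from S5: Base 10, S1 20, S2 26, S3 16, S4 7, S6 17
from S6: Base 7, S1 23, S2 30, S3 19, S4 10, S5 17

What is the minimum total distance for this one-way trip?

There are 6! = 720 possible orderings.
Base - S1 - S2 - S3 - S4 - S5 - S6: 16+15+11+9+7+17 = 75
Base - S1 - S2 - S3 - S4 - S6 - S5: 16+15+11+9+10+17 = 78
Base - S1 - S2 - S3 - S5 - S4 - S6: 16+15+11+16+7+10 = 75
Base - S1 - S2 - S3 - S5 - S6 - S4: 16+15+11+16+17+10 = 85
Base - S1 - S2 - S3 - S6 - S4 - S5: 16+15+11+19+10+7 = 78
Base - S1 - S2 - S3 - S6 - S5 - S4: 16+15+11+19+17+7 = 85
Base - S1 - S2 - S4 - S3 - S5 - S6: 16+15+20+9+16+17 = 93
Base - S1 - S2 - S4 - S3 - S6 - S5: 16+15+20+9+19+17 = 96
… (712 more)
Base - S6 - S4 - S5 - S1 - S3 - S2: 7+10+7+20+4+11 = 59  ← best
The minimum is 59.
One shortest path: Base → S6 → S4 → S5 → S1 → S3 → S2.

Shortest open route: 59 miles.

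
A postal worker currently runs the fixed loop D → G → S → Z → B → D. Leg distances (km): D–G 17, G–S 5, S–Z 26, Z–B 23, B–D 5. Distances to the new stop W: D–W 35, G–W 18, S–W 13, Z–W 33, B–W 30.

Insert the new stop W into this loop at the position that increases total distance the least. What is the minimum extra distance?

+20 km — insert W between S and Z.

Insertion cost between consecutive stops i–j is d(i,W) + d(W,j) − d(i,j):
  between D and G: 35 + 18 − 17 = 36
  between G and S: 18 + 13 − 5 = 26
  between S and Z: 13 + 33 − 26 = 20
  between Z and B: 33 + 30 − 23 = 40
  between B and D: 30 + 35 − 5 = 60
Cheapest insertion is between S and Z, adding 20.
New total = 76 + 20 = 96.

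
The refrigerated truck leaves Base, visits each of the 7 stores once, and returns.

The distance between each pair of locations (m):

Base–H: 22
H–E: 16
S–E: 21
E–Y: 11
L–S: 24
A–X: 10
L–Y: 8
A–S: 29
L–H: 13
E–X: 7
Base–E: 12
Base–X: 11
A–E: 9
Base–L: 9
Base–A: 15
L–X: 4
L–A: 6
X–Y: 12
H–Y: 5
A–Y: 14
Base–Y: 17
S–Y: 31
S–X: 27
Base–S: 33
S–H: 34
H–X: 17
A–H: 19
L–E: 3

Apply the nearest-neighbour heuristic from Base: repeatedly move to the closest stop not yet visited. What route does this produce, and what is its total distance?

Base → [L:9 / X:11 / E:12 / A:15 / Y:17 / H:22 / S:33] → L (9)
L → [E:3 / X:4 / A:6 / Y:8 / H:13 / S:24] → E (3)
E → [X:7 / A:9 / Y:11 / H:16 / S:21] → X (7)
X → [A:10 / Y:12 / H:17 / S:27] → A (10)
A → [Y:14 / H:19 / S:29] → Y (14)
Y → [H:5 / S:31] → H (5)
H → [S:34] → S (34)
Return S→Base: 33.
Total = 9 + 3 + 7 + 10 + 14 + 5 + 34 + 33 = 115.

115 m along Base → L → E → X → A → Y → H → S → Base.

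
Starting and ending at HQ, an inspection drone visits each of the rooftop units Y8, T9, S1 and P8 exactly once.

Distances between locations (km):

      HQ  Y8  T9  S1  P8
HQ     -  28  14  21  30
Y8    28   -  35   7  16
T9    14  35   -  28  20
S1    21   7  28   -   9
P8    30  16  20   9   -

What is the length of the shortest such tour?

There are 12 distinct closed tours to check (reversals are equivalent).
HQ→Y8→T9→S1→P8→HQ: 28+35+28+9+30 = 130
HQ→Y8→T9→P8→S1→HQ: 28+35+20+9+21 = 113
HQ→Y8→S1→T9→P8→HQ: 28+7+28+20+30 = 113
HQ→Y8→S1→P8→T9→HQ: 28+7+9+20+14 = 78
HQ→Y8→P8→T9→S1→HQ: 28+16+20+28+21 = 113
HQ→Y8→P8→S1→T9→HQ: 28+16+9+28+14 = 95
HQ→T9→Y8→S1→P8→HQ: 14+35+7+9+30 = 95
HQ→T9→Y8→P8→S1→HQ: 14+35+16+9+21 = 95
HQ→T9→S1→Y8→P8→HQ: 14+28+7+16+30 = 95
HQ→T9→P8→Y8→S1→HQ: 14+20+16+7+21 = 78
HQ→S1→Y8→T9→P8→HQ: 21+7+35+20+30 = 113
HQ→S1→T9→Y8→P8→HQ: 21+28+35+16+30 = 130
The minimum is 78.
One optimal route: HQ → Y8 → S1 → P8 → T9 → HQ (or its reverse).

78 km — the shortest possible round trip.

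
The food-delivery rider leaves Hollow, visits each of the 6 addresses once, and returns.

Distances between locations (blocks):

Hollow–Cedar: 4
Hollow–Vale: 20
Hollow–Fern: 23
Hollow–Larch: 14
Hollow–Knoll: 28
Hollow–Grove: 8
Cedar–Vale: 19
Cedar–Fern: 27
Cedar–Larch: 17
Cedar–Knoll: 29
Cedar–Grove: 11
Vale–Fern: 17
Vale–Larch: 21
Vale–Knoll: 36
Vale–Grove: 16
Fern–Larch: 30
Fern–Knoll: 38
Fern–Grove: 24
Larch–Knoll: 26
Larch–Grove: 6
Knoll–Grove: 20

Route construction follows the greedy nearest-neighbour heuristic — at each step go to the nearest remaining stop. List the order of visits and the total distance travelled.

125 blocks along Hollow → Cedar → Grove → Larch → Vale → Fern → Knoll → Hollow.

Hollow → [Cedar:4 / Grove:8 / Larch:14 / Vale:20 / Fern:23 / Knoll:28] → Cedar (4)
Cedar → [Grove:11 / Larch:17 / Vale:19 / Fern:27 / Knoll:29] → Grove (11)
Grove → [Larch:6 / Vale:16 / Knoll:20 / Fern:24] → Larch (6)
Larch → [Vale:21 / Knoll:26 / Fern:30] → Vale (21)
Vale → [Fern:17 / Knoll:36] → Fern (17)
Fern → [Knoll:38] → Knoll (38)
Return Knoll→Hollow: 28.
Total = 4 + 11 + 6 + 21 + 17 + 38 + 28 = 125.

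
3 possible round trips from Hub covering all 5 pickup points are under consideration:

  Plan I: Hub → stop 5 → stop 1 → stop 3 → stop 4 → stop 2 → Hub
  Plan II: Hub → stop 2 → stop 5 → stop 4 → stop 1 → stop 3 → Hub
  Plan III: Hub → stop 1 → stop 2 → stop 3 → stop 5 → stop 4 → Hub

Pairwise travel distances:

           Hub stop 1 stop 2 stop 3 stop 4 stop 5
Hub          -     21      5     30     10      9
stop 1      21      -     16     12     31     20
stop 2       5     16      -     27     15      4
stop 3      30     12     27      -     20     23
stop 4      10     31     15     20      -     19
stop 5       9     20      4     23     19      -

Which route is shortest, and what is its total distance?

Plan I: 9 + 20 + 12 + 20 + 15 + 5 = 81
Plan II: 5 + 4 + 19 + 31 + 12 + 30 = 101
Plan III: 21 + 16 + 27 + 23 + 19 + 10 = 116

81 — Plan I is the shortest.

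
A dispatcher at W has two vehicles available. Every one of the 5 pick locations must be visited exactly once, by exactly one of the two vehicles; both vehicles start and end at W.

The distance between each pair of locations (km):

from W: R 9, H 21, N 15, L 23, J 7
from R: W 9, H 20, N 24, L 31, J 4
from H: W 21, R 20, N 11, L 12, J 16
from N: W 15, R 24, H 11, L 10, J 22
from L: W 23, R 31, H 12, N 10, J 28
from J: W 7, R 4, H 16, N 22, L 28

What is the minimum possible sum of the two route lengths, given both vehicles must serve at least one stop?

78 km — the smallest possible combined total.

Check every non-empty split of the stops between the two vehicles; for each half take its own optimal tour:
  {R} + {H, N, L, J}: 18 + 60 = 78
  {H} + {R, N, L, J}: 42 + 66 = 108
  {R, H} + {N, L, J}: 50 + 60 = 110
  {N} + {R, H, L, J}: 30 + 64 = 94
  {R, N} + {H, L, J}: 48 + 58 = 106
  {H, N} + {R, L, J}: 47 + 64 = 111
  … (15 splits in total)
Best: vehicle 1 W → R → W = 18; vehicle 2 W → N → L → H → J → W = 60; combined 78.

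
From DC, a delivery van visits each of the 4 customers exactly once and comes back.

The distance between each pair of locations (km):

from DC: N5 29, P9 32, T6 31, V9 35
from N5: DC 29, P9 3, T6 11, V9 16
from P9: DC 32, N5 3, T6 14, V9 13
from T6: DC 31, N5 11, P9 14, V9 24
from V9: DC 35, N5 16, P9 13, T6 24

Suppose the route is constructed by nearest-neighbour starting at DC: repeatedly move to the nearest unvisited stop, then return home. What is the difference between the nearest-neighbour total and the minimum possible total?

DC: N5=29, T6=31, P9=32, V9=35 ⇒ N5
N5: P9=3, T6=11, V9=16 ⇒ P9
P9: V9=13, T6=14 ⇒ V9
V9: T6=24 ⇒ T6
NN route DC → N5 → P9 → V9 → T6 → DC costs 100.
Optimal: DC → T6 → N5 → P9 → V9 → DC costs 93 (by enumerating all 12 distinct tours).
Excess = 100 − 93 = 7.

The nearest-neighbour route is 7 km longer than optimal.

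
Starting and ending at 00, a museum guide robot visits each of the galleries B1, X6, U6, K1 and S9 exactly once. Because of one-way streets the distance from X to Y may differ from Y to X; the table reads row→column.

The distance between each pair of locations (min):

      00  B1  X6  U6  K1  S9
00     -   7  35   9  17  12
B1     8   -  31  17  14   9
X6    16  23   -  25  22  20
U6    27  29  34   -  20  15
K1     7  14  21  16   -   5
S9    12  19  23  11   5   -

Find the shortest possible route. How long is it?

81 min — the shortest possible round trip.

00 - B1 - X6 - U6 - K1 - S9 - 00: 7+31+25+20+5+12 = 100
00 - B1 - X6 - U6 - S9 - K1 - 00: 7+31+25+15+5+7 = 90
00 - B1 - X6 - K1 - U6 - S9 - 00: 7+31+22+16+15+12 = 103
00 - B1 - X6 - K1 - S9 - U6 - 00: 7+31+22+5+11+27 = 103
00 - B1 - X6 - S9 - U6 - K1 - 00: 7+31+20+11+20+7 = 96
00 - B1 - X6 - S9 - K1 - U6 - 00: 7+31+20+5+16+27 = 106
00 - B1 - U6 - X6 - K1 - S9 - 00: 7+17+34+22+5+12 = 97
00 - B1 - U6 - X6 - S9 - K1 - 00: 7+17+34+20+5+7 = 90
00 - B1 - U6 - K1 - X6 - S9 - 00: 7+17+20+21+20+12 = 97
00 - B1 - U6 - K1 - S9 - X6 - 00: 7+17+20+5+23+16 = 88
00 - B1 - U6 - S9 - X6 - K1 - 00: 7+17+15+23+22+7 = 91
00 - B1 - U6 - S9 - K1 - X6 - 00: 7+17+15+5+21+16 = 81
00 - B1 - K1 - X6 - U6 - S9 - 00: 7+14+21+25+15+12 = 94
00 - B1 - K1 - X6 - S9 - U6 - 00: 7+14+21+20+11+27 = 100
… (106 more)
The minimum is 81.
One optimal route: 00 → B1 → U6 → S9 → K1 → X6 → 00.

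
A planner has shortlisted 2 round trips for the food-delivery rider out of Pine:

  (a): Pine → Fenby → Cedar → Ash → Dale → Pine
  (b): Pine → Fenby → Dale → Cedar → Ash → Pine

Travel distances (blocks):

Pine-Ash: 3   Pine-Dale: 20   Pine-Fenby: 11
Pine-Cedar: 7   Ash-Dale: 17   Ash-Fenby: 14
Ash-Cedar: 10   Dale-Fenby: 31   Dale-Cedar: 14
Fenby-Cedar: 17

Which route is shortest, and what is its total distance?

(a): 11 + 17 + 10 + 17 + 20 = 75
(b): 11 + 31 + 14 + 10 + 3 = 69

69 blocks — (b) is the shortest.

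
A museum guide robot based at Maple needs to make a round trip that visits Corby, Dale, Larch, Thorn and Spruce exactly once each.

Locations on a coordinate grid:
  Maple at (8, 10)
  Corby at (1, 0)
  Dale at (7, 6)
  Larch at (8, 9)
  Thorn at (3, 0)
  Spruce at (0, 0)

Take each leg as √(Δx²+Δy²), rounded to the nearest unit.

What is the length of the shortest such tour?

With 5 stops there are 5!/2 = 60 distinct round trips (a route and its reverse cost the same).
Maple-Corby-Dale-Larch-Thorn-Spruce-Maple: 12+8+3+10+3+13 = 49
Maple-Corby-Dale-Larch-Spruce-Thorn-Maple: 12+8+3+12+3+11 = 49
Maple-Corby-Dale-Thorn-Larch-Spruce-Maple: 12+8+7+10+12+13 = 62
Maple-Corby-Dale-Thorn-Spruce-Larch-Maple: 12+8+7+3+12+1 = 43
Maple-Corby-Dale-Spruce-Larch-Thorn-Maple: 12+8+9+12+10+11 = 62
Maple-Corby-Dale-Spruce-Thorn-Larch-Maple: 12+8+9+3+10+1 = 43
Maple-Corby-Larch-Dale-Thorn-Spruce-Maple: 12+11+3+7+3+13 = 49
Maple-Corby-Larch-Dale-Spruce-Thorn-Maple: 12+11+3+9+3+11 = 49
Maple-Corby-Larch-Thorn-Dale-Spruce-Maple: 12+11+10+7+9+13 = 62
Maple-Corby-Larch-Thorn-Spruce-Dale-Maple: 12+11+10+3+9+4 = 49
Maple-Corby-Larch-Spruce-Dale-Thorn-Maple: 12+11+12+9+7+11 = 62
Maple-Corby-Larch-Spruce-Thorn-Dale-Maple: 12+11+12+3+7+4 = 49
Maple-Corby-Thorn-Dale-Larch-Spruce-Maple: 12+2+7+3+12+13 = 49
Maple-Corby-Thorn-Dale-Spruce-Larch-Maple: 12+2+7+9+12+1 = 43
… (46 more)
Maple-Corby-Spruce-Thorn-Dale-Larch-Maple: 12+1+3+7+3+1 = 27  ← best
The minimum is 27.
One optimal route: Maple → Corby → Spruce → Thorn → Dale → Larch → Maple (or its reverse).

Minimum total distance: 27.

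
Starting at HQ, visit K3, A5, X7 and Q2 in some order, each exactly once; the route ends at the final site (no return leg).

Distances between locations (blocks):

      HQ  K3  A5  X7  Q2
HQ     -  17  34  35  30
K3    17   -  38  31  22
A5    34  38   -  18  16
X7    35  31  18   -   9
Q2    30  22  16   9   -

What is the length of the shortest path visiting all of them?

There are 4! = 24 possible orderings.
HQ→K3→A5→X7→Q2: 17+38+18+9 = 82
HQ→K3→A5→Q2→X7: 17+38+16+9 = 80
HQ→K3→X7→A5→Q2: 17+31+18+16 = 82
HQ→K3→X7→Q2→A5: 17+31+9+16 = 73
HQ→K3→Q2→A5→X7: 17+22+16+18 = 73
HQ→K3→Q2→X7→A5: 17+22+9+18 = 66
HQ→A5→K3→X7→Q2: 34+38+31+9 = 112
HQ→A5→K3→Q2→X7: 34+38+22+9 = 103
HQ→A5→X7→K3→Q2: 34+18+31+22 = 105
HQ→A5→X7→Q2→K3: 34+18+9+22 = 83
HQ→A5→Q2→K3→X7: 34+16+22+31 = 103
HQ→A5→Q2→X7→K3: 34+16+9+31 = 90
HQ→X7→K3→A5→Q2: 35+31+38+16 = 120
HQ→X7→K3→Q2→A5: 35+31+22+16 = 104
… (10 more)
The minimum is 66.
One shortest path: HQ → K3 → Q2 → X7 → A5.

Shortest open route: 66 blocks.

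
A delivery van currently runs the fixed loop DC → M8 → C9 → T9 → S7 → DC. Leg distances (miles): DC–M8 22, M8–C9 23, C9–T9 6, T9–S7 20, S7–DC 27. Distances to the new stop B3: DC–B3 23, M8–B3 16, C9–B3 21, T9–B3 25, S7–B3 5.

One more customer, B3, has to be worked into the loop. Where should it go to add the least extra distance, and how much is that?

Minimum extra distance: 1 miles, inserting B3 between S7 and DC.

Insertion cost between consecutive stops i–j is d(i,B3) + d(B3,j) − d(i,j):
  between DC and M8: 23 + 16 − 22 = 17
  between M8 and C9: 16 + 21 − 23 = 14
  between C9 and T9: 21 + 25 − 6 = 40
  between T9 and S7: 25 + 5 − 20 = 10
  between S7 and DC: 5 + 23 − 27 = 1
Cheapest insertion is between S7 and DC, adding 1.
New total = 98 + 1 = 99.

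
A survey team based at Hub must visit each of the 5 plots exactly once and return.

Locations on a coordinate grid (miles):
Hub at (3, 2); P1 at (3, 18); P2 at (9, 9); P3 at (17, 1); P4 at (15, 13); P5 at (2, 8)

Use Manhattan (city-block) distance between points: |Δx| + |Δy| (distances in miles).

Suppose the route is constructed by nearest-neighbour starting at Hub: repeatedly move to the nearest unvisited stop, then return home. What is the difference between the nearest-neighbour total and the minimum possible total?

The nearest-neighbour route is 14 miles longer than optimal.

From Hub: P5=7, P2=13, P3=15, P1=16, P4=23 → choose P5 (7).
From P5: P2=8, P1=11, P4=18, P3=22 → choose P2 (8).
From P2: P4=10, P1=15, P3=16 → choose P4 (10).
From P4: P3=14, P1=17 → choose P3 (14).
From P3: P1=31 → choose P1 (31).
NN route Hub → P5 → P2 → P4 → P3 → P1 → Hub costs 86.
Optimal: Hub → P3 → P4 → P2 → P1 → P5 → Hub costs 72 (by enumerating all 60 distinct tours).
Excess = 86 − 72 = 14.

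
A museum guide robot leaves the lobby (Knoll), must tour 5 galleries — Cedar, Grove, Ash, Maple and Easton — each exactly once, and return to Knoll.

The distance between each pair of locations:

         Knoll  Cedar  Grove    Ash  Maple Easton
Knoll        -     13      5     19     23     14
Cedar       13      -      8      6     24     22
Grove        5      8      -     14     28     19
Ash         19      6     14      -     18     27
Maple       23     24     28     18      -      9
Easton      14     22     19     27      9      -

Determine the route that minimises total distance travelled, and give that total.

Shortest round trip = 60.

Knoll - Cedar - Grove - Ash - Maple - Easton - Knoll: 13+8+14+18+9+14 = 76
Knoll - Cedar - Grove - Ash - Easton - Maple - Knoll: 13+8+14+27+9+23 = 94
Knoll - Cedar - Grove - Maple - Ash - Easton - Knoll: 13+8+28+18+27+14 = 108
Knoll - Cedar - Grove - Maple - Easton - Ash - Knoll: 13+8+28+9+27+19 = 104
Knoll - Cedar - Grove - Easton - Ash - Maple - Knoll: 13+8+19+27+18+23 = 108
Knoll - Cedar - Grove - Easton - Maple - Ash - Knoll: 13+8+19+9+18+19 = 86
Knoll - Cedar - Ash - Grove - Maple - Easton - Knoll: 13+6+14+28+9+14 = 84
Knoll - Cedar - Ash - Grove - Easton - Maple - Knoll: 13+6+14+19+9+23 = 84
Knoll - Cedar - Ash - Maple - Grove - Easton - Knoll: 13+6+18+28+19+14 = 98
Knoll - Cedar - Ash - Maple - Easton - Grove - Knoll: 13+6+18+9+19+5 = 70
Knoll - Cedar - Ash - Easton - Grove - Maple - Knoll: 13+6+27+19+28+23 = 116
Knoll - Cedar - Ash - Easton - Maple - Grove - Knoll: 13+6+27+9+28+5 = 88
Knoll - Cedar - Maple - Grove - Ash - Easton - Knoll: 13+24+28+14+27+14 = 120
Knoll - Cedar - Maple - Grove - Easton - Ash - Knoll: 13+24+28+19+27+19 = 130
… (46 more)
Knoll - Grove - Cedar - Ash - Maple - Easton - Knoll: 5+8+6+18+9+14 = 60  ← best
The minimum is 60.
One optimal route: Knoll → Grove → Cedar → Ash → Maple → Easton → Knoll (or its reverse).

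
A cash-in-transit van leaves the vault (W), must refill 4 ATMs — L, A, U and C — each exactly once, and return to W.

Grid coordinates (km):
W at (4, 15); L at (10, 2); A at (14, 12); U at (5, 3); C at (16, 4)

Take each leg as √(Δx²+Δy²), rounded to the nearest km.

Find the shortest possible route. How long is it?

Shortest round trip = 41 km.

There are 12 distinct closed tours to check (reversals are equivalent).
W→L→A→U→C→W: 14+11+13+11+16 = 65
W→L→A→C→U→W: 14+11+8+11+12 = 56
W→L→U→A→C→W: 14+5+13+8+16 = 56
W→L→U→C→A→W: 14+5+11+8+10 = 48
W→L→C→A→U→W: 14+6+8+13+12 = 53
W→L→C→U→A→W: 14+6+11+13+10 = 54
W→A→L→U→C→W: 10+11+5+11+16 = 53
W→A→L→C→U→W: 10+11+6+11+12 = 50
W→A→U→L→C→W: 10+13+5+6+16 = 50
W→A→C→L→U→W: 10+8+6+5+12 = 41
W→U→L→A→C→W: 12+5+11+8+16 = 52
W→U→A→L→C→W: 12+13+11+6+16 = 58
The minimum is 41.
One optimal route: W → A → C → L → U → W (or its reverse).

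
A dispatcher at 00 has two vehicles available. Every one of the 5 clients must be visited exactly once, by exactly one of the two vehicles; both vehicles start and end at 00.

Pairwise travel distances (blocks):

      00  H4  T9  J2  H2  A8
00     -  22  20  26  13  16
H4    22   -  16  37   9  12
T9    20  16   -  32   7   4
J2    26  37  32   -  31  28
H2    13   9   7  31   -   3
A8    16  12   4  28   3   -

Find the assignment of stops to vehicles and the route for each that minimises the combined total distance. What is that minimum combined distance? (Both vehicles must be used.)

110 blocks — the smallest possible combined total.

Check every non-empty split of the stops between the two vehicles; for each half take its own optimal tour:
  {H4} + {T9, J2, H2, A8}: 44 + 78 = 122
  {T9} + {H4, J2, H2, A8}: 40 + 88 = 128
  {H4, T9} + {J2, H2, A8}: 58 + 70 = 128
  {J2} + {H4, T9, H2, A8}: 52 + 58 = 110
  {H4, J2} + {T9, H2, A8}: 85 + 40 = 125
  {T9, J2} + {H4, H2, A8}: 78 + 50 = 128
  … (15 splits in total)
Best: vehicle 1 00 → J2 → 00 = 52; vehicle 2 00 → H4 → T9 → A8 → H2 → 00 = 58; combined 110.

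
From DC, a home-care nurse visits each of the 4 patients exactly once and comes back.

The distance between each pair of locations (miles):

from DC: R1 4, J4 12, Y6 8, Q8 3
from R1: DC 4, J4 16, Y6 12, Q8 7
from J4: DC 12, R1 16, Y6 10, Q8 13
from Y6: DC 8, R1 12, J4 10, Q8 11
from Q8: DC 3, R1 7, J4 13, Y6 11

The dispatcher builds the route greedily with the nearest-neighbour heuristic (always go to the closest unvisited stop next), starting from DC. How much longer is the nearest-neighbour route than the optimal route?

The nearest-neighbour route is 2 miles longer than optimal.

From DC: Q8=3, R1=4, Y6=8, J4=12 → choose Q8 (3).
From Q8: R1=7, Y6=11, J4=13 → choose R1 (7).
From R1: Y6=12, J4=16 → choose Y6 (12).
From Y6: J4=10 → choose J4 (10).
NN route DC → Q8 → R1 → Y6 → J4 → DC costs 44.
Optimal: DC → R1 → Y6 → J4 → Q8 → DC costs 42 (by enumerating all 12 distinct tours).
Excess = 44 − 42 = 2.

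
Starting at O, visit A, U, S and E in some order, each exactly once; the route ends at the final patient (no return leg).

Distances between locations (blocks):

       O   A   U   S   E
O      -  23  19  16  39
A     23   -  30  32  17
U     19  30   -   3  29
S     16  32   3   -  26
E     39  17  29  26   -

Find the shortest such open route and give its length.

Minimum one-way distance = 65 blocks.

There are 4! = 24 possible orderings.
O→A→U→S→E: 23+30+3+26 = 82
O→A→U→E→S: 23+30+29+26 = 108
O→A→S→U→E: 23+32+3+29 = 87
O→A→S→E→U: 23+32+26+29 = 110
O→A→E→U→S: 23+17+29+3 = 72
O→A→E→S→U: 23+17+26+3 = 69
O→U→A→S→E: 19+30+32+26 = 107
O→U→A→E→S: 19+30+17+26 = 92
O→U→S→A→E: 19+3+32+17 = 71
O→U→S→E→A: 19+3+26+17 = 65
O→U→E→A→S: 19+29+17+32 = 97
O→U→E→S→A: 19+29+26+32 = 106
O→S→A→U→E: 16+32+30+29 = 107
O→S→A→E→U: 16+32+17+29 = 94
… (10 more)
The minimum is 65.
One shortest path: O → U → S → E → A.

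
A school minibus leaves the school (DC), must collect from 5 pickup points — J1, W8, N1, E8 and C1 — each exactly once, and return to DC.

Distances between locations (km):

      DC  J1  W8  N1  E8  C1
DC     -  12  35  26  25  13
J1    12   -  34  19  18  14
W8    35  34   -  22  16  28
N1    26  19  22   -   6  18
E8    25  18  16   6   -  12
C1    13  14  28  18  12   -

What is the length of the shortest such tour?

Shortest round trip = 94 km.

There are 60 distinct closed tours to check (reversals are equivalent).
DC → J1 → W8 → N1 → E8 → C1 → DC: 12+34+22+6+12+13 = 99
DC → J1 → W8 → N1 → C1 → E8 → DC: 12+34+22+18+12+25 = 123
DC → J1 → W8 → E8 → N1 → C1 → DC: 12+34+16+6+18+13 = 99
DC → J1 → W8 → E8 → C1 → N1 → DC: 12+34+16+12+18+26 = 118
DC → J1 → W8 → C1 → N1 → E8 → DC: 12+34+28+18+6+25 = 123
DC → J1 → W8 → C1 → E8 → N1 → DC: 12+34+28+12+6+26 = 118
DC → J1 → N1 → W8 → E8 → C1 → DC: 12+19+22+16+12+13 = 94
DC → J1 → N1 → W8 → C1 → E8 → DC: 12+19+22+28+12+25 = 118
DC → J1 → N1 → E8 → W8 → C1 → DC: 12+19+6+16+28+13 = 94
DC → J1 → N1 → E8 → C1 → W8 → DC: 12+19+6+12+28+35 = 112
DC → J1 → N1 → C1 → W8 → E8 → DC: 12+19+18+28+16+25 = 118
DC → J1 → N1 → C1 → E8 → W8 → DC: 12+19+18+12+16+35 = 112
DC → J1 → E8 → W8 → N1 → C1 → DC: 12+18+16+22+18+13 = 99
DC → J1 → E8 → W8 → C1 → N1 → DC: 12+18+16+28+18+26 = 118
… (46 more)
The minimum is 94.
One optimal route: DC → J1 → N1 → W8 → E8 → C1 → DC (or its reverse).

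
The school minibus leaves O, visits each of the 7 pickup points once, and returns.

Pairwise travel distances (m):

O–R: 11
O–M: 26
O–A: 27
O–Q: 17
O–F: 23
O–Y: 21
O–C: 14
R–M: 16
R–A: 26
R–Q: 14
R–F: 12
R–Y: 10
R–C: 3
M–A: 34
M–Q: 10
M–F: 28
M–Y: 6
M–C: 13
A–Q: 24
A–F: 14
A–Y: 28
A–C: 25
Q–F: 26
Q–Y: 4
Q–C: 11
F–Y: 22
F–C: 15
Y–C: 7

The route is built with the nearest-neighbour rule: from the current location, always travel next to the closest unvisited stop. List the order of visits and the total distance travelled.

Nearest-neighbour total = 104 m; route O → R → C → Y → Q → M → F → A → O.

At O the remaining stops are R 11, C 14, Q 17, Y 21, F 23, M 26, A 27; go to R.
At R the remaining stops are C 3, Y 10, F 12, Q 14, M 16, A 26; go to C.
At C the remaining stops are Y 7, Q 11, M 13, F 15, A 25; go to Y.
At Y the remaining stops are Q 4, M 6, F 22, A 28; go to Q.
At Q the remaining stops are M 10, A 24, F 26; go to M.
At M the remaining stops are F 28, A 34; go to F.
At F the remaining stops are A 14; go to A.
Return A→O: 27.
Total = 11 + 3 + 7 + 4 + 10 + 28 + 14 + 27 = 104.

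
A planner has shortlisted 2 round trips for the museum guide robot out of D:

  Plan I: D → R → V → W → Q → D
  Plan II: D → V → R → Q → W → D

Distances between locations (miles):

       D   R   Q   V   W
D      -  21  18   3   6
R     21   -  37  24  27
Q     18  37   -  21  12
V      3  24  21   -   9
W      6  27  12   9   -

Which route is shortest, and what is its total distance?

Shortest is Plan II, total 82 miles.

Plan I: 21 + 24 + 9 + 12 + 18 = 84
Plan II: 3 + 24 + 37 + 12 + 6 = 82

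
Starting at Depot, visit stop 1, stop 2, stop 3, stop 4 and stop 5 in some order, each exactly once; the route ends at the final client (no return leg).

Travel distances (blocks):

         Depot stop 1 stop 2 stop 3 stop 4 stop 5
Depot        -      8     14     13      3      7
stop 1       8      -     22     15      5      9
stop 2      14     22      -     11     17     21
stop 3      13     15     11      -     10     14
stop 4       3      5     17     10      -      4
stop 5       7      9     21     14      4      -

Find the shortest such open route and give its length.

There are 5! = 120 possible orderings.
Depot - stop 1 - stop 2 - stop 3 - stop 4 - stop 5: 8+22+11+10+4 = 55
Depot - stop 1 - stop 2 - stop 3 - stop 5 - stop 4: 8+22+11+14+4 = 59
Depot - stop 1 - stop 2 - stop 4 - stop 3 - stop 5: 8+22+17+10+14 = 71
Depot - stop 1 - stop 2 - stop 4 - stop 5 - stop 3: 8+22+17+4+14 = 65
Depot - stop 1 - stop 2 - stop 5 - stop 3 - stop 4: 8+22+21+14+10 = 75
Depot - stop 1 - stop 2 - stop 5 - stop 4 - stop 3: 8+22+21+4+10 = 65
Depot - stop 1 - stop 3 - stop 2 - stop 4 - stop 5: 8+15+11+17+4 = 55
Depot - stop 1 - stop 3 - stop 2 - stop 5 - stop 4: 8+15+11+21+4 = 59
Depot - stop 1 - stop 3 - stop 4 - stop 2 - stop 5: 8+15+10+17+21 = 71
Depot - stop 1 - stop 3 - stop 4 - stop 5 - stop 2: 8+15+10+4+21 = 58
Depot - stop 1 - stop 3 - stop 5 - stop 2 - stop 4: 8+15+14+21+17 = 75
Depot - stop 1 - stop 3 - stop 5 - stop 4 - stop 2: 8+15+14+4+17 = 58
Depot - stop 1 - stop 4 - stop 2 - stop 3 - stop 5: 8+5+17+11+14 = 55
Depot - stop 1 - stop 4 - stop 2 - stop 5 - stop 3: 8+5+17+21+14 = 65
… (106 more)
Depot - stop 1 - stop 4 - stop 5 - stop 3 - stop 2: 8+5+4+14+11 = 42  ← best
The minimum is 42.
One shortest path: Depot → stop 1 → stop 4 → stop 5 → stop 3 → stop 2.

Shortest open route: 42 blocks.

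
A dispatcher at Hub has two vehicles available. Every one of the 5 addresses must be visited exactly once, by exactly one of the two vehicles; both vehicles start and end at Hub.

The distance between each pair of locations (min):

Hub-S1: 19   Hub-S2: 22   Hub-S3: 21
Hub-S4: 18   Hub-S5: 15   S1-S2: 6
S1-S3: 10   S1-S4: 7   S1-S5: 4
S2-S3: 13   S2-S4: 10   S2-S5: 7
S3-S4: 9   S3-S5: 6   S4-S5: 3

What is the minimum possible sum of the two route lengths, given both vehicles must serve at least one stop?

Try each way of splitting the stops between the two vehicles (each non-empty) and, for each split, find the best tour for each vehicle:
  {S1} + {S2, S3, S4, S5}: 38 + 62 = 100
  {S2} + {S1, S3, S4, S5}: 44 + 56 = 100
  {S1, S2} + {S3, S4, S5}: 47 + 48 = 95
  {S3} + {S1, S2, S4, S5}: 42 + 53 = 95
  {S1, S3} + {S2, S4, S5}: 50 + 50 = 100
  {S2, S3} + {S1, S4, S5}: 56 + 44 = 100
  … (15 splits in total)
Best: vehicle 1 Hub → S1 → S2 → Hub = 47; vehicle 2 Hub → S3 → S4 → S5 → Hub = 48; combined 95.

Minimum combined distance: 95 min.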